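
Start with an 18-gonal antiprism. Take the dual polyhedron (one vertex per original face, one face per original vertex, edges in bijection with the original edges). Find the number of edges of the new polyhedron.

The base solid has V = 36, E = 72, F = 38.
The dual swaps V and F and preserves E: V′ = F = 38, E′ = E = 72, F′ = V = 36.

72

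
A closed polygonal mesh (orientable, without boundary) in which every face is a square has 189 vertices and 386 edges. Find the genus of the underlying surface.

3

Every face is a square and each edge borders two faces, so 4F = 2·386, giving F = 193.
χ = V − E + F = 189 − 386 + 193 = -4.
For a closed orientable surface χ = 2 − 2g, so g = (2 − (-4))/2 = 3.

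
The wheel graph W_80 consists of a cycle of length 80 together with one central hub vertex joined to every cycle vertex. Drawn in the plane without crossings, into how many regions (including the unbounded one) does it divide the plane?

W_80 has V = 80 + 1 = 81 vertices and E = 2·80 = 160 edges.
By Euler's formula F = 2 − V + E = 2 − 81 + 160 = 81.

81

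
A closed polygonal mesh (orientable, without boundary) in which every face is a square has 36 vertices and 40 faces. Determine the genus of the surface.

3

Every face is a square, so 2E = 4·40 = 160, giving E = 80.
χ = V − E + F = 36 − 80 + 40 = -4.
For a closed orientable surface χ = 2 − 2g, so g = (2 − (-4))/2 = 3.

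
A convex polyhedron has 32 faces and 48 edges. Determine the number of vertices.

Here V − E + F = 2.
V = 2 + E − F = 2 + 48 − 32 = 18.

18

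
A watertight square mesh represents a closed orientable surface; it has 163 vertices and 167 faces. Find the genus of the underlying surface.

3

Every face is a square, so 2E = 4·167 = 668, giving E = 334.
χ = V − E + F = 163 − 334 + 167 = -4.
For a closed orientable surface χ = 2 − 2g, so g = (2 − (-4))/2 = 3.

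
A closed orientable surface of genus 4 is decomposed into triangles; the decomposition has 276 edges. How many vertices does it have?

86

χ = 2 − 2·4 = -6, and every face is a triangle so 3F = 2E.
F = 2E/3 = 184. Then V = -6 + E − F = -6 + 276 − 184 = 86.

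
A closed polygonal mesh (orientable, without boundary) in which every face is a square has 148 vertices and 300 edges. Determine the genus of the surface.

2

Every face is a square and each edge borders two faces, so 4F = 2·300, giving F = 150.
χ = V − E + F = 148 − 300 + 150 = -2.
For a closed orientable surface χ = 2 − 2g, so g = (2 − (-2))/2 = 2.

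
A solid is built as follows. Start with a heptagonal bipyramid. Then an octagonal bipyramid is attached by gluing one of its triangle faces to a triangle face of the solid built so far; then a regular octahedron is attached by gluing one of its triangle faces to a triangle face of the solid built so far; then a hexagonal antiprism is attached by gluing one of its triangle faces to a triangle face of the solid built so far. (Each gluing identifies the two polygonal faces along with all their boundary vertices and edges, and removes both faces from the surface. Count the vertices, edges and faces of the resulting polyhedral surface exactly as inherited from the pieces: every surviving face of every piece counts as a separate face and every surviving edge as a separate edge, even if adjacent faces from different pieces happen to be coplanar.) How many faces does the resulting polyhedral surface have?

A heptagonal bipyramid: V=9, E=21, F=14.
Attach an octagonal bipyramid (V=10, E=24, F=16) along a 3-gon: merge 3 vertices and 3 edges, delete both glued faces → V=16, E=42, F=28.
Attach a regular octahedron (V=6, E=12, F=8) along a 3-gon: merge 3 vertices and 3 edges, delete both glued faces → V=19, E=51, F=34.
Attach a hexagonal antiprism (V=12, E=24, F=14) along a 3-gon: merge 3 vertices and 3 edges, delete both glued faces → V=28, E=72, F=46.
Check: V − E + F = 28 − 72 + 46 = 2.

46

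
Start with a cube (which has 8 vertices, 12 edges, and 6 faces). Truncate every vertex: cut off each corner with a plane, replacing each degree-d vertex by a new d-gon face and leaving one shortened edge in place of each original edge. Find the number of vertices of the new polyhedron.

24

Truncation replaces each original edge-end by a new vertex, so V′ = 2E = 24.
Each original edge survives, and each old vertex of degree d contributes d new edges; summing degrees gives Σd = 2E, so E′ = E + 2E = 3E = 36.
Each original face survives and each original vertex becomes one new face: F′ = F + V = 14.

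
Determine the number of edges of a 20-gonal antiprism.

80

An antiprism on an n-gon has two n-gon caps and 2n triangles: V = 2·20 = 40, E = 4·20 = 80, F = 2·20 + 2 = 42.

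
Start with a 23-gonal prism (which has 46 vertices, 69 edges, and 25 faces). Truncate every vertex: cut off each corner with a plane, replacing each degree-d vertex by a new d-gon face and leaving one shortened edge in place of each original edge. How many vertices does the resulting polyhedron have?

Truncation replaces each original edge-end by a new vertex, so V′ = 2E = 138.
Each original edge survives, and each old vertex of degree d contributes d new edges; summing degrees gives Σd = 2E, so E′ = E + 2E = 3E = 207.
Each original face survives and each original vertex becomes one new face: F′ = F + V = 71.

138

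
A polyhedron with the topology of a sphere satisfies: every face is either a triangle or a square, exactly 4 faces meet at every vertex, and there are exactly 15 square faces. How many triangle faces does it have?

Let x be the number of triangles; then F = 15 + x.
Edge–face incidences: 2E = 4·15 + 3·x = 60 + 3x.
Every vertex has degree 4, so 4V = 2E.
Euler: V − E + F = 2 ⇒ (2E)/4 − E + (15 + x) = 2.
Multiply by 8: 2·(2E) − 4·(2E) + 8·(15 + x) = 16, i.e. 120 + 8x − 2·(60 + 3x) = 16.
Collecting terms: 2x = 16, so x = 8.
Then 2E = 60 + 3·8 = 84, so E = 42, V = 2E/4 = 21, F = 15 + 8 = 23.

8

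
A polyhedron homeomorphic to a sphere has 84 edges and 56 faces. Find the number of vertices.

Here V − E + F = 2.
V = 2 + E − F = 2 + 84 − 56 = 30.

30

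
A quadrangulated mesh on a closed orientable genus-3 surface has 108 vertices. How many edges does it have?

224

χ = 2 − 2·3 = -4, and every face is a square so 4F = 2E.
V − E + F = -4 with E = 4F/2 gives 108 − (4/2 − 1)·F = -4, so F = 112 and E = 224.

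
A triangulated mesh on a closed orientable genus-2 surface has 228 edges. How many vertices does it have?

χ = 2 − 2·2 = -2, and every face is a triangle so 3F = 2E.
F = 2E/3 = 152. Then V = -2 + E − F = -2 + 228 − 152 = 74.

74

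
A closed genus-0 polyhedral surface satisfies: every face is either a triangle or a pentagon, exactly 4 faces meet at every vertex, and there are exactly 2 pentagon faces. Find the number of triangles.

Let x be the number of triangles; then F = 2 + x.
Edge–face incidences: 2E = 5·2 + 3·x = 10 + 3x.
Every vertex has degree 4, so 4V = 2E.
Euler: V − E + F = 2 ⇒ (2E)/4 − E + (2 + x) = 2.
Multiply by 8: 2·(2E) − 4·(2E) + 8·(2 + x) = 16, i.e. 16 + 8x − 2·(10 + 3x) = 16.
Collecting terms: 2x − 4 = 16, so 2x = 20, so x = 10.
Then 2E = 10 + 3·10 = 40, so E = 20, V = 2E/4 = 10, F = 2 + 10 = 12.

10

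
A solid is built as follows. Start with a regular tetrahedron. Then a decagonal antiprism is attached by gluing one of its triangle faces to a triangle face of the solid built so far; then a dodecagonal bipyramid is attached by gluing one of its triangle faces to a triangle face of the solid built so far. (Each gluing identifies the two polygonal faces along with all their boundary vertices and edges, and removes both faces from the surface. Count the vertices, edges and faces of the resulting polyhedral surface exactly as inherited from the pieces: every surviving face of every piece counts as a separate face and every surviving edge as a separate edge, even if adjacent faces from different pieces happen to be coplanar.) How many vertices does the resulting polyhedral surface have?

A regular tetrahedron: V=4, E=6, F=4.
Attach a decagonal antiprism (V=20, E=40, F=22) along a 3-gon: merge 3 vertices and 3 edges, delete both glued faces → V=21, E=43, F=24.
Attach a dodecagonal bipyramid (V=14, E=36, F=24) along a 3-gon: merge 3 vertices and 3 edges, delete both glued faces → V=32, E=76, F=46.
Check: V − E + F = 32 − 76 + 46 = 2.

32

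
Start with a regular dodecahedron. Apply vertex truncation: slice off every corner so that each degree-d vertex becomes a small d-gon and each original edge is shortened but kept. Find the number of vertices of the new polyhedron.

The base solid has V = 20, E = 30, F = 12.
Truncation replaces each original edge-end by a new vertex, so V′ = 2E = 60.
Each original edge survives, and each old vertex of degree d contributes d new edges; summing degrees gives Σd = 2E, so E′ = E + 2E = 3E = 90.
Each original face survives and each original vertex becomes one new face: F′ = F + V = 32.

60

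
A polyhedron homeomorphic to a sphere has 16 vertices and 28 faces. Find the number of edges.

Here V − E + F = 2.
E = V + F − (2) = 16 + 28 − (2) = 42.

42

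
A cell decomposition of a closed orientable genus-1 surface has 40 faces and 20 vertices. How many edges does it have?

For a closed orientable surface of genus 1, χ = 2 − 2·1 = 0.
E = V + F − (0) = 20 + 40 − (0) = 60.

60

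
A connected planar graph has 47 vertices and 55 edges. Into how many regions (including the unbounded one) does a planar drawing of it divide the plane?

10

Euler's formula for a connected plane graph: V − E + F = 2, so F = 2 − 47 + 55 = 10.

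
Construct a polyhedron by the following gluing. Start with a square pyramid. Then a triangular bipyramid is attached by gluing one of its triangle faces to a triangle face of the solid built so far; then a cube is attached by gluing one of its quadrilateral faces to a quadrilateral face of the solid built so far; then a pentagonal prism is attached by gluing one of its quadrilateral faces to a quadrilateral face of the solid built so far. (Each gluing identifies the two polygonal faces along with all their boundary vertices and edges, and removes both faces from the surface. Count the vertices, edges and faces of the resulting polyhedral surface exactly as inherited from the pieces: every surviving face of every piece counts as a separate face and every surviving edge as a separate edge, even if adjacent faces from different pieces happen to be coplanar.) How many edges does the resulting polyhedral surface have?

33

A square pyramid: V=5, E=8, F=5.
Attach a triangular bipyramid (V=5, E=9, F=6) along a 3-gon: merge 3 vertices and 3 edges, delete both glued faces → V=7, E=14, F=9.
Attach a cube (V=8, E=12, F=6) along a 4-gon: merge 4 vertices and 4 edges, delete both glued faces → V=11, E=22, F=13.
Attach a pentagonal prism (V=10, E=15, F=7) along a 4-gon: merge 4 vertices and 4 edges, delete both glued faces → V=17, E=33, F=18.
Check: V − E + F = 17 − 33 + 18 = 2.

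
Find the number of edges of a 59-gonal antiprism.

236

An antiprism on an n-gon has two n-gon caps and 2n triangles: V = 2·59 = 118, E = 4·59 = 236, F = 2·59 + 2 = 120.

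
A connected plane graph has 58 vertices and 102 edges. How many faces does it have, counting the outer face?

46

Euler's formula for a connected plane graph: V − E + F = 2, so F = 2 − 58 + 102 = 46.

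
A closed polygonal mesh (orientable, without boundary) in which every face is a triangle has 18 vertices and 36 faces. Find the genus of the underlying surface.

Every face is a triangle, so 2E = 3·36 = 108, giving E = 54.
χ = V − E + F = 18 − 54 + 36 = 0.
For a closed orientable surface χ = 2 − 2g, so g = (2 − (0))/2 = 1.

1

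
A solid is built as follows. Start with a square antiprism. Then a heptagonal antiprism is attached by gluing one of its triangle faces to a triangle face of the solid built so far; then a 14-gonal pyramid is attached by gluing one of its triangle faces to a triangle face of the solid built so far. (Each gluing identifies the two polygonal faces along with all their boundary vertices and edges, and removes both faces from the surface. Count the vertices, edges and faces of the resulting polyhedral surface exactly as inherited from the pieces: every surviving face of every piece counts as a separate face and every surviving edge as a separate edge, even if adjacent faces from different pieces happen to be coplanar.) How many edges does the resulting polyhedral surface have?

66

A square antiprism: V=8, E=16, F=10.
Attach a heptagonal antiprism (V=14, E=28, F=16) along a 3-gon: merge 3 vertices and 3 edges, delete both glued faces → V=19, E=41, F=24.
Attach a 14-gonal pyramid (V=15, E=28, F=15) along a 3-gon: merge 3 vertices and 3 edges, delete both glued faces → V=31, E=66, F=37.
Check: V − E + F = 31 − 66 + 37 = 2.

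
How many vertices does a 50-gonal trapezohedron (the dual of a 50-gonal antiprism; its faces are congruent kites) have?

102

The n-trapezohedron (dual of the n-antiprism) has V = 2·50 + 2 = 102, E = 4·50 = 200, F = 2·50 = 100.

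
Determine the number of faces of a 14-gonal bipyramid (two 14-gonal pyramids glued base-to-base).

28

A bipyramid over an n-gon has 2n triangular faces and n + 2 vertices: V = 14 + 2 = 16, E = 3·14 = 42, F = 2·14 = 28.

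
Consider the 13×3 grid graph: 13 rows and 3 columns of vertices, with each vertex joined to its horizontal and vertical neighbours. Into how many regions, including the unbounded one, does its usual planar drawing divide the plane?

25

The grid has V = 13·3 = 39 vertices and E = 13·2 + 3·12 = 62 edges.
F = 2 − V + E = 2 − 39 + 62 = 25.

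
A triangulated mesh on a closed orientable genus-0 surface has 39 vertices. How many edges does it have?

111

χ = 2 − 2·0 = 2, and every face is a triangle so 3F = 2E.
V − E + F = 2 with E = 3F/2 gives 39 − (3/2 − 1)·F = 2, so F = 74 and E = 111.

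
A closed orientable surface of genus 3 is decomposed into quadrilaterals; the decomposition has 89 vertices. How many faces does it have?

χ = 2 − 2·3 = -4, and every face is a square so 4F = 2E.
V − E + F = -4 with E = 4F/2 gives 89 − (4/2 − 1)·F = -4, so F = 93 and E = 186.

93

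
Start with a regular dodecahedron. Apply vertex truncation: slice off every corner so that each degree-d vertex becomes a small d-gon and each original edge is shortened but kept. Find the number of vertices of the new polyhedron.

The base solid has V = 20, E = 30, F = 12.
Truncation replaces each original edge-end by a new vertex, so V′ = 2E = 60.
Each original edge survives, and each old vertex of degree d contributes d new edges; summing degrees gives Σd = 2E, so E′ = E + 2E = 3E = 90.
Each original face survives and each original vertex becomes one new face: F′ = F + V = 32.

60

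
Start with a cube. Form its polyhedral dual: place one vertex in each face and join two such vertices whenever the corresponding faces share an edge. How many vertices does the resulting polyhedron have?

The base solid has V = 8, E = 12, F = 6.
The dual swaps V and F and preserves E: V′ = F = 6, E′ = E = 12, F′ = V = 8.

6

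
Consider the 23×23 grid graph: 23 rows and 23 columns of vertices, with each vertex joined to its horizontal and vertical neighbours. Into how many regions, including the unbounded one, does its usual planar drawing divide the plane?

485

The grid has V = 23·23 = 529 vertices and E = 23·22 + 23·22 = 1012 edges.
F = 2 − V + E = 2 − 529 + 1012 = 485.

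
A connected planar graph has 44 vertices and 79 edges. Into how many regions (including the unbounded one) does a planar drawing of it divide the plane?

37

Euler's formula for a connected plane graph: V − E + F = 2, so F = 2 − 44 + 79 = 37.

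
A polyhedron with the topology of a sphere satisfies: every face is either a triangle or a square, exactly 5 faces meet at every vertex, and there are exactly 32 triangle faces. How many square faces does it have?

6

Let x be the number of squares; then F = 32 + x.
Edge–face incidences: 2E = 3·32 + 4·x = 96 + 4x.
Every vertex has degree 5, so 5V = 2E.
Euler: V − E + F = 2 ⇒ (2E)/5 − E + (32 + x) = 2.
Multiply by 10: 2·(2E) − 5·(2E) + 10·(32 + x) = 20, i.e. 320 + 10x − 3·(96 + 4x) = 20.
Collecting terms: −2x + 32 = 20, so −2x = −12, so x = 6.
Then 2E = 96 + 4·6 = 120, so E = 60, V = 2E/5 = 24, F = 32 + 6 = 38.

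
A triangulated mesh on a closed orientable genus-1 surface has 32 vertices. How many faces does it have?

64

χ = 2 − 2·1 = 0, and every face is a triangle so 3F = 2E.
V − E + F = 0 with E = 3F/2 gives 32 − (3/2 − 1)·F = 0, so F = 64 and E = 96.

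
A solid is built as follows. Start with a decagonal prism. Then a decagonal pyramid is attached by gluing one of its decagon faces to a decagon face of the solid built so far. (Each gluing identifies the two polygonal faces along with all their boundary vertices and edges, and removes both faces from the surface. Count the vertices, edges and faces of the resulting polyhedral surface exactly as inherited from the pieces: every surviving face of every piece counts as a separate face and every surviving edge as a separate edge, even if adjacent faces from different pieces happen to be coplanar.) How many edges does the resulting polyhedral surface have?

A decagonal prism: V=20, E=30, F=12.
Attach a decagonal pyramid (V=11, E=20, F=11) along a 10-gon: merge 10 vertices and 10 edges, delete both glued faces → V=21, E=40, F=21.
Check: V − E + F = 21 − 40 + 21 = 2.

40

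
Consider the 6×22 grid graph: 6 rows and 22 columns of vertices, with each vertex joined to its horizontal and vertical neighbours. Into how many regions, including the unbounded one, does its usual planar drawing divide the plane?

106

The grid has V = 6·22 = 132 vertices and E = 6·21 + 22·5 = 236 edges.
F = 2 − V + E = 2 − 132 + 236 = 106.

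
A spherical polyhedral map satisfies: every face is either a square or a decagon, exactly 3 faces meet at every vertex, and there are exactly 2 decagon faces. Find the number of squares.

10

Let x be the number of squares; then F = 2 + x.
Edge–face incidences: 2E = 10·2 + 4·x = 20 + 4x.
Every vertex has degree 3, so 3V = 2E.
Euler: V − E + F = 2 ⇒ (2E)/3 − E + (2 + x) = 2.
Multiply by 6: 2·(2E) − 3·(2E) + 6·(2 + x) = 12, i.e. 12 + 6x − (20 + 4x) = 12.
Collecting terms: 2x − 8 = 12, so 2x = 20, so x = 10.
Then 2E = 20 + 4·10 = 60, so E = 30, V = 2E/3 = 20, F = 2 + 10 = 12.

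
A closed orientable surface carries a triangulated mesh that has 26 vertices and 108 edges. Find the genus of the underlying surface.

Every face is a triangle and each edge borders two faces, so 3F = 2·108, giving F = 72.
χ = V − E + F = 26 − 108 + 72 = -10.
For a closed orientable surface χ = 2 − 2g, so g = (2 − (-10))/2 = 6.

6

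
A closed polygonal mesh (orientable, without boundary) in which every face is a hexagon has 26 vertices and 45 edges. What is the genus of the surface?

3

Every face is a hexagon and each edge borders two faces, so 6F = 2·45, giving F = 15.
χ = V − E + F = 26 − 45 + 15 = -4.
For a closed orientable surface χ = 2 − 2g, so g = (2 − (-4))/2 = 3.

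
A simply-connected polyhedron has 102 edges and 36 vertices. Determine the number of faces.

68

Here V − E + F = 2.
F = 2 − V + E = 2 − 36 + 102 = 68.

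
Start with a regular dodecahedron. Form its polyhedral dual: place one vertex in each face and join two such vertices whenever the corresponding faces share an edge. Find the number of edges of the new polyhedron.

30

The base solid has V = 20, E = 30, F = 12.
The dual swaps V and F and preserves E: V′ = F = 12, E′ = E = 30, F′ = V = 20.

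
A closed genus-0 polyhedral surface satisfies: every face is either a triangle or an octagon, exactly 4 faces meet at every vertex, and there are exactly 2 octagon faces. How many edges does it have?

Let x be the number of triangles; then F = 2 + x.
Edge–face incidences: 2E = 8·2 + 3·x = 16 + 3x.
Every vertex has degree 4, so 4V = 2E.
Euler: V − E + F = 2 ⇒ (2E)/4 − E + (2 + x) = 2.
Multiply by 8: 2·(2E) − 4·(2E) + 8·(2 + x) = 16, i.e. 16 + 8x − 2·(16 + 3x) = 16.
Collecting terms: 2x − 16 = 16, so 2x = 32, so x = 16.
Then 2E = 16 + 3·16 = 64, so E = 32, V = 2E/4 = 16, F = 2 + 16 = 18.

32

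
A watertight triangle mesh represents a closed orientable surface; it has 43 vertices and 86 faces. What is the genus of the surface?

Every face is a triangle, so 2E = 3·86 = 258, giving E = 129.
χ = V − E + F = 43 − 129 + 86 = 0.
For a closed orientable surface χ = 2 − 2g, so g = (2 − (0))/2 = 1.

1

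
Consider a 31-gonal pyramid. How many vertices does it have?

32

A pyramid on an n-gon base has one n-gon and n triangles: V = 31 + 1 = 32, E = 2·31 = 62, F = 31 + 1 = 32.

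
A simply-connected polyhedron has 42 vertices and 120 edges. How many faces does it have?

Here V − E + F = 2.
F = 2 − V + E = 2 − 42 + 120 = 80.

80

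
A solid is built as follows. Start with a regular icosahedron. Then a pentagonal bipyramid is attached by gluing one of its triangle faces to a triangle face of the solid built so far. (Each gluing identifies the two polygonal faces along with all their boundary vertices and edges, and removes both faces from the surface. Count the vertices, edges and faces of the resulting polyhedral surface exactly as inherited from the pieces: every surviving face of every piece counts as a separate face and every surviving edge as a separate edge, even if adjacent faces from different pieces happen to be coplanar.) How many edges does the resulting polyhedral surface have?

A regular icosahedron: V=12, E=30, F=20.
Attach a pentagonal bipyramid (V=7, E=15, F=10) along a 3-gon: merge 3 vertices and 3 edges, delete both glued faces → V=16, E=42, F=28.
Check: V − E + F = 16 − 42 + 28 = 2.

42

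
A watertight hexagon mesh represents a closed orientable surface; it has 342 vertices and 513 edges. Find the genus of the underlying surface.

1

Every face is a hexagon and each edge borders two faces, so 6F = 2·513, giving F = 171.
χ = V − E + F = 342 − 513 + 171 = 0.
For a closed orientable surface χ = 2 − 2g, so g = (2 − (0))/2 = 1.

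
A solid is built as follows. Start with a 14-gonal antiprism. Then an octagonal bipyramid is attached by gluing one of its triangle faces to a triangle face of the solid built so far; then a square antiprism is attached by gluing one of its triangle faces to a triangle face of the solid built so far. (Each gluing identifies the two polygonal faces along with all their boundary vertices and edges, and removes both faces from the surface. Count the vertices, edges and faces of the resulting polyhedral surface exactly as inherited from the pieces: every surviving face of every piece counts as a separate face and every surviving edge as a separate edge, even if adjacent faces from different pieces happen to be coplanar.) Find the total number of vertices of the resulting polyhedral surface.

A 14-gonal antiprism: V=28, E=56, F=30.
Attach an octagonal bipyramid (V=10, E=24, F=16) along a 3-gon: merge 3 vertices and 3 edges, delete both glued faces → V=35, E=77, F=44.
Attach a square antiprism (V=8, E=16, F=10) along a 3-gon: merge 3 vertices and 3 edges, delete both glued faces → V=40, E=90, F=52.
Check: V − E + F = 40 − 90 + 52 = 2.

40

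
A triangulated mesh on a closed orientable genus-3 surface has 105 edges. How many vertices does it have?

31

χ = 2 − 2·3 = -4, and every face is a triangle so 3F = 2E.
F = 2E/3 = 70. Then V = -4 + E − F = -4 + 105 − 70 = 31.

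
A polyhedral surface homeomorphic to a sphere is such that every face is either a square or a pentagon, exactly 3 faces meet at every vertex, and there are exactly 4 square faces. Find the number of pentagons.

4

Let x be the number of pentagons; then F = 4 + x.
Edge–face incidences: 2E = 4·4 + 5·x = 16 + 5x.
Every vertex has degree 3, so 3V = 2E.
Euler: V − E + F = 2 ⇒ (2E)/3 − E + (4 + x) = 2.
Multiply by 6: 2·(2E) − 3·(2E) + 6·(4 + x) = 12, i.e. 24 + 6x − (16 + 5x) = 12.
Collecting terms: x + 8 = 12, so x = 4.
Then 2E = 16 + 5·4 = 36, so E = 18, V = 2E/3 = 12, F = 4 + 4 = 8.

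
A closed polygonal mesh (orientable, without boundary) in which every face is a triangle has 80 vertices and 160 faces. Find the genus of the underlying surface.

Every face is a triangle, so 2E = 3·160 = 480, giving E = 240.
χ = V − E + F = 80 − 240 + 160 = 0.
For a closed orientable surface χ = 2 − 2g, so g = (2 − (0))/2 = 1.

1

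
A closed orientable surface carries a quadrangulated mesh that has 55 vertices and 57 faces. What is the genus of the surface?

2

Every face is a square, so 2E = 4·57 = 228, giving E = 114.
χ = V − E + F = 55 − 114 + 57 = -2.
For a closed orientable surface χ = 2 − 2g, so g = (2 − (-2))/2 = 2.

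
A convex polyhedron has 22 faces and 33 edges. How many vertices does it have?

Here V − E + F = 2.
V = 2 + E − F = 2 + 33 − 22 = 13.

13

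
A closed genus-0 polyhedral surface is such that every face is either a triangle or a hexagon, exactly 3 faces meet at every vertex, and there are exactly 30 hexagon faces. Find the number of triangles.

4

Let x be the number of triangles; then F = 30 + x.
Edge–face incidences: 2E = 6·30 + 3·x = 180 + 3x.
Every vertex has degree 3, so 3V = 2E.
Euler: V − E + F = 2 ⇒ (2E)/3 − E + (30 + x) = 2.
Multiply by 6: 2·(2E) − 3·(2E) + 6·(30 + x) = 12, i.e. 180 + 6x − (180 + 3x) = 12.
Collecting terms: 3x = 12, so x = 4.
Then 2E = 180 + 3·4 = 192, so E = 96, V = 2E/3 = 64, F = 30 + 4 = 34.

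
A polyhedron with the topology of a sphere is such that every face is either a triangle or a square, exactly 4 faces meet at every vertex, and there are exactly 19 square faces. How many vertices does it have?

Let x be the number of triangles; then F = 19 + x.
Edge–face incidences: 2E = 4·19 + 3·x = 76 + 3x.
Every vertex has degree 4, so 4V = 2E.
Euler: V − E + F = 2 ⇒ (2E)/4 − E + (19 + x) = 2.
Multiply by 8: 2·(2E) − 4·(2E) + 8·(19 + x) = 16, i.e. 152 + 8x − 2·(76 + 3x) = 16.
Collecting terms: 2x = 16, so x = 8.
Then 2E = 76 + 3·8 = 100, so E = 50, V = 2E/4 = 25, F = 19 + 8 = 27.

25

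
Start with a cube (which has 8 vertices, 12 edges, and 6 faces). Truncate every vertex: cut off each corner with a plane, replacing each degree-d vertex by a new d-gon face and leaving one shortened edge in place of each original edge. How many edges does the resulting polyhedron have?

Truncation replaces each original edge-end by a new vertex, so V′ = 2E = 24.
Each original edge survives, and each old vertex of degree d contributes d new edges; summing degrees gives Σd = 2E, so E′ = E + 2E = 3E = 36.
Each original face survives and each original vertex becomes one new face: F′ = F + V = 14.

36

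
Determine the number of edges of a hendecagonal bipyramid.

A bipyramid over an n-gon has 2n triangular faces and n + 2 vertices: V = 11 + 2 = 13, E = 3·11 = 33, F = 2·11 = 22.
Check: V − E + F = 13 − 33 + 22 = 2.

33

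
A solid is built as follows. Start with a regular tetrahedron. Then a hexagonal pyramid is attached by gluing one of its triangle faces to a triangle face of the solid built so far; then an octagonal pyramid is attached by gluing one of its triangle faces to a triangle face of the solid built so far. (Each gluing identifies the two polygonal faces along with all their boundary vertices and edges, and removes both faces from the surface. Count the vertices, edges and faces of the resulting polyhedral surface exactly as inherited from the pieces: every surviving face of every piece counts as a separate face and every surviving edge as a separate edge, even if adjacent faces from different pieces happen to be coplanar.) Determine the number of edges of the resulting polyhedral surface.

28

A regular tetrahedron: V=4, E=6, F=4.
Attach a hexagonal pyramid (V=7, E=12, F=7) along a 3-gon: merge 3 vertices and 3 edges, delete both glued faces → V=8, E=15, F=9.
Attach an octagonal pyramid (V=9, E=16, F=9) along a 3-gon: merge 3 vertices and 3 edges, delete both glued faces → V=14, E=28, F=16.
Check: V − E + F = 14 − 28 + 16 = 2.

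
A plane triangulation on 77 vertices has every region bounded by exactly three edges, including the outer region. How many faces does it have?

150

In a plane triangulation 3F = 2E and V − E + F = 2, so F = 2V − 4 = 2·77 − 4 = 150.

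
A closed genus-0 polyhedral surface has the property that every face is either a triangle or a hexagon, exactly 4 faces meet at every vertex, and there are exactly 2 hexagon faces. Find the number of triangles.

12

Let x be the number of triangles; then F = 2 + x.
Edge–face incidences: 2E = 6·2 + 3·x = 12 + 3x.
Every vertex has degree 4, so 4V = 2E.
Euler: V − E + F = 2 ⇒ (2E)/4 − E + (2 + x) = 2.
Multiply by 8: 2·(2E) − 4·(2E) + 8·(2 + x) = 16, i.e. 16 + 8x − 2·(12 + 3x) = 16.
Collecting terms: 2x − 8 = 16, so 2x = 24, so x = 12.
Then 2E = 12 + 3·12 = 48, so E = 24, V = 2E/4 = 12, F = 2 + 12 = 14.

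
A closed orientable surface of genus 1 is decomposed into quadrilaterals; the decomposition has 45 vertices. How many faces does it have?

χ = 2 − 2·1 = 0, and every face is a square so 4F = 2E.
V − E + F = 0 with E = 4F/2 gives 45 − (4/2 − 1)·F = 0, so F = 45 and E = 90.

45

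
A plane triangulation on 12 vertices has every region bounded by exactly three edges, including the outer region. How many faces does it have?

In a plane triangulation 3F = 2E and V − E + F = 2, so F = 2V − 4 = 2·12 − 4 = 20.

20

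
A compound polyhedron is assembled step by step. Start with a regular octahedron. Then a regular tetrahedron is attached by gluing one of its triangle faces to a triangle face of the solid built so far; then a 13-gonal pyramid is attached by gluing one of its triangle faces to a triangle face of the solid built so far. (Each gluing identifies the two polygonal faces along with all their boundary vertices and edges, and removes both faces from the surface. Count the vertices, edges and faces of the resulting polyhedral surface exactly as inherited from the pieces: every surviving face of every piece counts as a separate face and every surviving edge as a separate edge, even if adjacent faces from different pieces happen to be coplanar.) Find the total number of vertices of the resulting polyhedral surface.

18

A regular octahedron: V=6, E=12, F=8.
Attach a regular tetrahedron (V=4, E=6, F=4) along a 3-gon: merge 3 vertices and 3 edges, delete both glued faces → V=7, E=15, F=10.
Attach a 13-gonal pyramid (V=14, E=26, F=14) along a 3-gon: merge 3 vertices and 3 edges, delete both glued faces → V=18, E=38, F=22.
Check: V − E + F = 18 − 38 + 22 = 2.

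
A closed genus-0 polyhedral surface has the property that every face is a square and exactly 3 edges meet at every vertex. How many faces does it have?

6

Each face has 4 edges and each edge borders two faces, so 2E = 4F.
Each vertex has degree 3, so 3V = 2E and hence V = 4F/3.
Euler: V − E + F = 2 ⇒ (4F/3) − (4F/2) + F = 2.
Multiply by 6: (8 − 12 + 6)F = 12, i.e. 2F = 12.
So F = 6, E = 4·6/2 = 12, V = 4·6/3 = 8.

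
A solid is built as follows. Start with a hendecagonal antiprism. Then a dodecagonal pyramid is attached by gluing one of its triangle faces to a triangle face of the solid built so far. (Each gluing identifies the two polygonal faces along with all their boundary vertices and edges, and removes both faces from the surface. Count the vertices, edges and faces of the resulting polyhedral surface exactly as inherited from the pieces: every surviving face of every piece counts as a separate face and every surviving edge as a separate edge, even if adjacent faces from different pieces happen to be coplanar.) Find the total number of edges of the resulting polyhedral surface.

A hendecagonal antiprism: V=22, E=44, F=24.
Attach a dodecagonal pyramid (V=13, E=24, F=13) along a 3-gon: merge 3 vertices and 3 edges, delete both glued faces → V=32, E=65, F=35.
Check: V − E + F = 32 − 65 + 35 = 2.

65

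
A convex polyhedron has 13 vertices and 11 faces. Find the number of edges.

Here V − E + F = 2.
E = V + F − (2) = 13 + 11 − (2) = 22.

22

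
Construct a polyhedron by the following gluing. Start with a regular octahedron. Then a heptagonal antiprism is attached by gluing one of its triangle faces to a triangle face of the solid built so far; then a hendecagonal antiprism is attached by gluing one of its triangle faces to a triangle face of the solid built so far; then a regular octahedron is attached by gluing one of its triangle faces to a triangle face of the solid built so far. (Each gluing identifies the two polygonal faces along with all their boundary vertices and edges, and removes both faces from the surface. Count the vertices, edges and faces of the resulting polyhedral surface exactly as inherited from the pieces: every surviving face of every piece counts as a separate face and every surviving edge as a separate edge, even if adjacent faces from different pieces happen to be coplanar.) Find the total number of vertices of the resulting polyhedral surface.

A regular octahedron: V=6, E=12, F=8.
Attach a heptagonal antiprism (V=14, E=28, F=16) along a 3-gon: merge 3 vertices and 3 edges, delete both glued faces → V=17, E=37, F=22.
Attach a hendecagonal antiprism (V=22, E=44, F=24) along a 3-gon: merge 3 vertices and 3 edges, delete both glued faces → V=36, E=78, F=44.
Attach a regular octahedron (V=6, E=12, F=8) along a 3-gon: merge 3 vertices and 3 edges, delete both glued faces → V=39, E=87, F=50.
Check: V − E + F = 39 − 87 + 50 = 2.

39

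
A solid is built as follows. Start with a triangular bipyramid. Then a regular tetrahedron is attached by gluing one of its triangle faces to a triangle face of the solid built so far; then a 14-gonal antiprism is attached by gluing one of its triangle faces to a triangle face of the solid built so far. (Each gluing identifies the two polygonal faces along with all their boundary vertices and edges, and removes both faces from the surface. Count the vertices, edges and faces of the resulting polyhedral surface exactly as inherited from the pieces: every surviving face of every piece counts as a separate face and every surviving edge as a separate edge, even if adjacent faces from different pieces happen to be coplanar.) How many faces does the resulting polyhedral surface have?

A triangular bipyramid: V=5, E=9, F=6.
Attach a regular tetrahedron (V=4, E=6, F=4) along a 3-gon: merge 3 vertices and 3 edges, delete both glued faces → V=6, E=12, F=8.
Attach a 14-gonal antiprism (V=28, E=56, F=30) along a 3-gon: merge 3 vertices and 3 edges, delete both glued faces → V=31, E=65, F=36.
Check: V − E + F = 31 − 65 + 36 = 2.

36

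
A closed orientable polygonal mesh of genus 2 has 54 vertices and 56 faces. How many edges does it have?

112

For a closed orientable surface of genus 2, χ = 2 − 2·2 = -2.
E = V + F − (-2) = 54 + 56 − (-2) = 112.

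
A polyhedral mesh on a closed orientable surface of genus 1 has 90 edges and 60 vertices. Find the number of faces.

For a closed orientable surface of genus 1, χ = 2 − 2·1 = 0.
F = 0 − V + E = 0 − 60 + 90 = 30.

30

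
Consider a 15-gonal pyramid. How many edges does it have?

A pyramid on an n-gon base has one n-gon and n triangles: V = 15 + 1 = 16, E = 2·15 = 30, F = 15 + 1 = 16.

30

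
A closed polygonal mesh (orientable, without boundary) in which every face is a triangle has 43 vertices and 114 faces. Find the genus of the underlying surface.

8

Every face is a triangle, so 2E = 3·114 = 342, giving E = 171.
χ = V − E + F = 43 − 171 + 114 = -14.
For a closed orientable surface χ = 2 − 2g, so g = (2 − (-14))/2 = 8.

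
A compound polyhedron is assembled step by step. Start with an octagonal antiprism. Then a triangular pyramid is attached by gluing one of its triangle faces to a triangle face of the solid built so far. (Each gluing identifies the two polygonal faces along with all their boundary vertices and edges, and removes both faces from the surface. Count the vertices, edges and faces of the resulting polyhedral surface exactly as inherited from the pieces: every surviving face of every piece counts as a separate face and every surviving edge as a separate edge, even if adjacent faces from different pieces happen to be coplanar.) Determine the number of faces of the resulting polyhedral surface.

An octagonal antiprism: V=16, E=32, F=18.
Attach a triangular pyramid (V=4, E=6, F=4) along a 3-gon: merge 3 vertices and 3 edges, delete both glued faces → V=17, E=35, F=20.
Check: V − E + F = 17 − 35 + 20 = 2.

20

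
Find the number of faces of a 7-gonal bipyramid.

14

A bipyramid over an n-gon has 2n triangular faces and n + 2 vertices: V = 7 + 2 = 9, E = 3·7 = 21, F = 2·7 = 14.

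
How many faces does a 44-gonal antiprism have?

90

An antiprism on an n-gon has two n-gon caps and 2n triangles: V = 2·44 = 88, E = 4·44 = 176, F = 2·44 + 2 = 90.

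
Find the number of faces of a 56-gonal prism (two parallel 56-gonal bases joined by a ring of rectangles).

A prism on an n-gon has two n-gon bases and n rectangular sides: V = 2·56 = 112, E = 3·56 = 168, F = 56 + 2 = 58.

58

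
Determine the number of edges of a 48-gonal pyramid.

A pyramid on an n-gon base has one n-gon and n triangles: V = 48 + 1 = 49, E = 2·48 = 96, F = 48 + 1 = 49.
Check: V − E + F = 49 − 96 + 49 = 2.

96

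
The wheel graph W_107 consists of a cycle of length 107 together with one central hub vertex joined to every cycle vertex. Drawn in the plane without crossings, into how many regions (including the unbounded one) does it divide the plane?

108

W_107 has V = 107 + 1 = 108 vertices and E = 2·107 = 214 edges.
By Euler's formula F = 2 − V + E = 2 − 108 + 214 = 108.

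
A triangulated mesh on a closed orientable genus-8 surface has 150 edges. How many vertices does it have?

36

χ = 2 − 2·8 = -14, and every face is a triangle so 3F = 2E.
F = 2E/3 = 100. Then V = -14 + E − F = -14 + 150 − 100 = 36.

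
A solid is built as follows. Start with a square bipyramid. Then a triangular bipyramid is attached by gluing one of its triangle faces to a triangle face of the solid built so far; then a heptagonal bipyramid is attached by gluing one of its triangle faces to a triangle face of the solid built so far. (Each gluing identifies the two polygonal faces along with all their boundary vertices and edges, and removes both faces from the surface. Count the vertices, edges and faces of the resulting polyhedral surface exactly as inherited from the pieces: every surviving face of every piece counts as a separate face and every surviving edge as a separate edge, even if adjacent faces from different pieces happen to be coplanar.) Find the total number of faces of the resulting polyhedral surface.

A square bipyramid: V=6, E=12, F=8.
Attach a triangular bipyramid (V=5, E=9, F=6) along a 3-gon: merge 3 vertices and 3 edges, delete both glued faces → V=8, E=18, F=12.
Attach a heptagonal bipyramid (V=9, E=21, F=14) along a 3-gon: merge 3 vertices and 3 edges, delete both glued faces → V=14, E=36, F=24.
Check: V − E + F = 14 − 36 + 24 = 2.

24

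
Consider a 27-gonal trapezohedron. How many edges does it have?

108

The n-trapezohedron (dual of the n-antiprism) has V = 2·27 + 2 = 56, E = 4·27 = 108, F = 2·27 = 54.
Check: V − E + F = 56 − 108 + 54 = 2.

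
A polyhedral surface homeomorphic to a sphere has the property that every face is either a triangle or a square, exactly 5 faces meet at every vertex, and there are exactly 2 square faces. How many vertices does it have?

16

Let x be the number of triangles; then F = 2 + x.
Edge–face incidences: 2E = 4·2 + 3·x = 8 + 3x.
Every vertex has degree 5, so 5V = 2E.
Euler: V − E + F = 2 ⇒ (2E)/5 − E + (2 + x) = 2.
Multiply by 10: 2·(2E) − 5·(2E) + 10·(2 + x) = 20, i.e. 20 + 10x − 3·(8 + 3x) = 20.
Collecting terms: x − 4 = 20, so x = 24.
Then 2E = 8 + 3·24 = 80, so E = 40, V = 2E/5 = 16, F = 2 + 24 = 26.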